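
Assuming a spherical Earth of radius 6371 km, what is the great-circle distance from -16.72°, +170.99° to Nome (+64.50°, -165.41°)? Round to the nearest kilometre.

Δλ = -165.41 − 170.99 = -336.40°; wrapped into (−180°, 180°]: 23.60°.
Δφ = 64.50 − -16.72 = 81.22°.
a = sin²(Δφ/2) + cos φ₁ · cos φ₂ · sin²(Δλ/2) = 0.440922.
c = 2·atan2(√a, √(1−a)) = 1.45236 rad → d = 6371·c ≈ 9253.01 km.

9253 km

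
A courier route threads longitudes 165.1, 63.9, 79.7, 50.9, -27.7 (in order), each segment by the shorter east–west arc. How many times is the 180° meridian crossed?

0

Leg 1: +165.1° → +63.9°, shortest Δλ = -101.2° (west) — does not cross 180°.
Leg 2: +63.9° → +79.7°, shortest Δλ = 15.8° (east) — does not cross 180°.
Leg 3: +79.7° → +50.9°, shortest Δλ = -28.8° (west) — does not cross 180°.
Leg 4: +50.9° → -27.7°, shortest Δλ = -78.6° (west) — does not cross 180°.
Total crossings: 0.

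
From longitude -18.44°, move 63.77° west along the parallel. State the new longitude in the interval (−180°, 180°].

Start at -18.44°; shift −63.77° → -82.21°.
-82.21° already lies in (−180°, 180°].

-82.21°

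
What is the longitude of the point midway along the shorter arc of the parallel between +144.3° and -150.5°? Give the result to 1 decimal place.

+176.9°

Signed shortest Δλ from +144.3° to -150.5° is +65.2°.
Midpoint longitude = +144.3° + (+65.2°)/2 = +144.3° + 32.6° = +176.9°.
(The naïve average (+144.3 + -150.5)/2 = -3.1° is on the wrong side of the globe.)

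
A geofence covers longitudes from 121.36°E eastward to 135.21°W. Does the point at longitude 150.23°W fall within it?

Band width going east from +121.36° to -135.21°: ((-135.21 − 121.36) mod 360) = 103.43°.
Offset of -150.23° east of the west edge: ((-150.23 − 121.36) mod 360) = 88.41°.
88.41° ≤ 103.43° ⇒ inside.

Yes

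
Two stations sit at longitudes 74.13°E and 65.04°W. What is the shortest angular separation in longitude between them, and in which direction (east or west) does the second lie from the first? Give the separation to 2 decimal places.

139.17° west

Raw difference: -65.04 − 74.13 = -139.17°.
Normalise into (−180°, 180°]: -139.17° stays -139.17°.
Negative ⇒ the second point lies to the west; separation 139.17°.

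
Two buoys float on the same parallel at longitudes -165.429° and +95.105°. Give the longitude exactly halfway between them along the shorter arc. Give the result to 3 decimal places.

Signed shortest Δλ from -165.429° to +95.105° is -99.466°.
Midpoint longitude = -165.429° + (-99.466°)/2 = -165.429° − 49.733° = -215.162°.
Normalise into (−180°, 180°]: +144.838°.
(The naïve average (-165.429 + +95.105)/2 = -35.162° is on the wrong side of the globe.)

+144.838°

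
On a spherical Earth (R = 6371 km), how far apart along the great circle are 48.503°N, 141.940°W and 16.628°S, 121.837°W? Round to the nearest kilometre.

7511 km

Δλ = -121.837 − -141.940 = 20.103°.
Δφ = -16.628 − 48.503 = -65.131°.
a = sin²(Δφ/2) + cos φ₁ · cos φ₂ · sin²(Δλ/2) = 0.309067.
c = 2·atan2(√a, √(1−a)) = 1.17898 rad → d = 6371·c ≈ 7511.29 km.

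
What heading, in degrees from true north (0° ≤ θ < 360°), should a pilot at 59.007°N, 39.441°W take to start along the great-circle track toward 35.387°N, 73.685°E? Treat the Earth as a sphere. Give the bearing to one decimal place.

52.6°

Δλ = 73.685 − -39.441 = 113.126°.
θ = atan2( sin Δλ · cos φ₂ , cos φ₁ · sin φ₂ − sin φ₁ · cos φ₂ · cos Δλ )
  = atan2(0.74975, 0.57268) = 52.626° → normalised to [0°, 360°): 52.626°.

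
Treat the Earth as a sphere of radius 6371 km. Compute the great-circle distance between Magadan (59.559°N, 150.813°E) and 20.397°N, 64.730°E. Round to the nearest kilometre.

7845 km

Δλ = 64.730 − 150.813 = -86.083°.
Δφ = 20.397 − 59.559 = -39.162°.
a = sin²(Δφ/2) + cos φ₁ · cos φ₂ · sin²(Δλ/2) = 0.333540.
c = 2·atan2(√a, √(1−a)) = 1.23140 rad → d = 6371·c ≈ 7845.24 km.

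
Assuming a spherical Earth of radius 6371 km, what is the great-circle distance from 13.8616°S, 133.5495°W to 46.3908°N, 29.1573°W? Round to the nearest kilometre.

Δλ = -29.1573 − -133.5495 = 104.3922°.
Δφ = 46.3908 − -13.8616 = 60.2524°.
a = sin²(Δφ/2) + cos φ₁ · cos φ₂ · sin²(Δλ/2) = 0.669958.
c = 2·atan2(√a, √(1−a)) = 1.91762 rad → d = 6371·c ≈ 12217.18 km.

12217 km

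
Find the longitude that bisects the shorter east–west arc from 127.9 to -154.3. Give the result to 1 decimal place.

Signed shortest Δλ from +127.9° to -154.3° is +77.8°.
Midpoint longitude = +127.9° + (+77.8°)/2 = +127.9° + 38.9° = +166.8°.
(The naïve average (+127.9 + -154.3)/2 = -13.2° is on the wrong side of the globe.)

+166.8°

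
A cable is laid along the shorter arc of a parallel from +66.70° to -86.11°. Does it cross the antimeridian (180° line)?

Signed shortest Δλ = ((-86.11 − 66.70 + 180) mod 360) − 180 = -152.81°.
Going west by 152.81° from +66.70° reaches -86.11° without touching 180°.

No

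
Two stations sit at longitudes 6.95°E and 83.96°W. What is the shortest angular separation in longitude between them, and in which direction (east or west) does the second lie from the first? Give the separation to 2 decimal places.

90.91° west

Raw difference: -83.96 − 6.95 = -90.91°.
Normalise into (−180°, 180°]: -90.91° stays -90.91°.
Negative ⇒ the second point lies to the west; separation 90.91°.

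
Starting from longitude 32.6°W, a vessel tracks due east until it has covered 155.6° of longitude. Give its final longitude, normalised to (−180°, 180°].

Start at -32.6°; shift +155.6° → +123.0°.
+123.0° already lies in (−180°, 180°].

123.0°E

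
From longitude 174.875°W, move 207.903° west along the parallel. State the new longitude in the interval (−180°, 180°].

Start at -174.875°; shift −207.903° → -382.778°.
-382.778° lies outside (−180°, 180°]; add 360° → -22.778°.

22.778°W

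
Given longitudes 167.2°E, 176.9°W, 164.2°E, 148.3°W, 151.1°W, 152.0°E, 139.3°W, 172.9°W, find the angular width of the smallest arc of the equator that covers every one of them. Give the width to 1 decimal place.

68.7°

Sort the longitudes: -176.9°, -172.9°, -151.1°, -148.3°, -139.3°, +152.0°, +164.2°, +167.2°.
Eastward gaps between consecutive values (wrapping around): 4.0°, 21.8°, 2.8°, 9.0°, 291.3°, 12.2°, 3.0°, 15.9°.
Largest gap = 291.3° ⇒ minimal covering band is its complement: 360° − 291.3° = 68.7°.
Band runs from +152.0° eastward to -139.3°, crossing the antimeridian.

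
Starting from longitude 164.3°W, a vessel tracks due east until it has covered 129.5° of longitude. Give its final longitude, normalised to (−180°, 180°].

Start at -164.3°; shift +129.5° → -34.8°.
-34.8° already lies in (−180°, 180°].

34.8°W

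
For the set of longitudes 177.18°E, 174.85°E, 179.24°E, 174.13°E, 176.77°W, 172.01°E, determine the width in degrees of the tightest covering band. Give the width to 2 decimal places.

11.22°

Sort the longitudes: -176.77°, +172.01°, +174.13°, +174.85°, +177.18°, +179.24°.
Eastward gaps between consecutive values (wrapping around): 348.78°, 2.12°, 0.72°, 2.33°, 2.06°, 3.99°.
Largest gap = 348.78° ⇒ minimal covering band is its complement: 360° − 348.78° = 11.22°.
Band runs from +172.01° eastward to -176.77°, crossing the antimeridian.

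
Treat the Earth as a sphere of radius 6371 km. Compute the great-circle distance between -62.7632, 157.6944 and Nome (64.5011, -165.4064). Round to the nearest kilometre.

Δλ = -165.4064 − 157.6944 = -323.1008°; wrapped into (−180°, 180°]: 36.8992°.
Δφ = 64.5011 − -62.7632 = 127.2643°.
a = sin²(Δφ/2) + cos φ₁ · cos φ₂ · sin²(Δλ/2) = 0.822479.
c = 2·atan2(√a, √(1−a)) = 2.27176 rad → d = 6371·c ≈ 14473.41 km.

14473 km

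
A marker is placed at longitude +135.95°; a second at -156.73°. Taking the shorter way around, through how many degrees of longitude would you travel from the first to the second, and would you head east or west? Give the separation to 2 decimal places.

67.32° east

Raw difference: -156.73 − 135.95 = -292.68°.
Normalise into (−180°, 180°]: -292.68° + 360° = 67.32°.
Positive ⇒ the second point lies to the east; separation 67.32°.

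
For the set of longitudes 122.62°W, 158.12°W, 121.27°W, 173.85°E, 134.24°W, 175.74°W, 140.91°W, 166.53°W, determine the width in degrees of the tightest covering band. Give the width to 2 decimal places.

64.88°

Sort the longitudes: -175.74°, -166.53°, -158.12°, -140.91°, -134.24°, -122.62°, -121.27°, +173.85°.
Eastward gaps between consecutive values (wrapping around): 9.21°, 8.41°, 17.21°, 6.67°, 11.62°, 1.35°, 295.12°, 10.41°.
Largest gap = 295.12° ⇒ minimal covering band is its complement: 360° − 295.12° = 64.88°.
Band runs from +173.85° eastward to -121.27°, crossing the antimeridian.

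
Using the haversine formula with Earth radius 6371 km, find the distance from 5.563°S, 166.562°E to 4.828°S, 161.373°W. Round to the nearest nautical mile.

1918 nmi

Δλ = -161.373 − 166.562 = -327.935°; wrapped into (−180°, 180°]: 32.065°.
Δφ = -4.828 − -5.563 = 0.735°.
a = sin²(Δφ/2) + cos φ₁ · cos φ₂ · sin²(Δλ/2) = 0.075689.
c = 2·atan2(√a, √(1−a)) = 0.55742 rad → d = 6371·c ≈ 3551.34 km ≈ 1917.57 nmi.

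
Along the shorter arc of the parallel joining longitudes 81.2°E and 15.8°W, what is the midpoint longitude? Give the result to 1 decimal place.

32.7°E

Signed shortest Δλ from +81.2° to -15.8° is -97.0°.
Midpoint longitude = +81.2° + (-97.0°)/2 = +81.2° − 48.5° = +32.7°.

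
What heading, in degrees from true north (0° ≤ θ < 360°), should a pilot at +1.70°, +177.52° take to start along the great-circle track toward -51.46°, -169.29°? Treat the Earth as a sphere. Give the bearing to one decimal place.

Δλ = -169.29 − 177.52 = -346.81°; wrapped into (−180°, 180°]: 13.19°.
θ = atan2( sin Δλ · cos φ₂ , cos φ₁ · sin φ₂ − sin φ₁ · cos φ₂ · cos Δλ )
  = atan2(0.14217, -0.79983) = 169.921° → normalised to [0°, 360°): 169.921°.

169.9°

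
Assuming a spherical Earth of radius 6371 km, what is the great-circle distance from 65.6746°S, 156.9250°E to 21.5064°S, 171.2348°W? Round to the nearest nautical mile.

2926 nmi

Δλ = -171.2348 − 156.9250 = -328.1598°; wrapped into (−180°, 180°]: 31.8402°.
Δφ = -21.5064 − -65.6746 = 44.1682°.
a = sin²(Δφ/2) + cos φ₁ · cos φ₂ · sin²(Δλ/2) = 0.170186.
c = 2·atan2(√a, √(1−a)) = 0.85047 rad → d = 6371·c ≈ 5418.36 km ≈ 2925.68 nmi.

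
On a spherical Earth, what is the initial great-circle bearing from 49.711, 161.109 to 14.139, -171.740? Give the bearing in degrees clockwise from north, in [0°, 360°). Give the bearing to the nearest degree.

Δλ = -171.740 − 161.109 = -332.849°; wrapped into (−180°, 180°]: 27.151°.
θ = atan2( sin Δλ · cos φ₂ , cos φ₁ · sin φ₂ − sin φ₁ · cos φ₂ · cos Δλ )
  = atan2(0.44251, -0.50022) = 138.503° → normalised to [0°, 360°): 138.503°.

139°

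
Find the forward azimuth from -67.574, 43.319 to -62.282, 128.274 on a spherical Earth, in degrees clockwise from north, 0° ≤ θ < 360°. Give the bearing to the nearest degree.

123°

Δλ = 128.274 − 43.319 = 84.955°.
θ = atan2( sin Δλ · cos φ₂ , cos φ₁ · sin φ₂ − sin φ₁ · cos φ₂ · cos Δλ )
  = atan2(0.46332, -0.29990) = 122.915° → normalised to [0°, 360°): 122.915°.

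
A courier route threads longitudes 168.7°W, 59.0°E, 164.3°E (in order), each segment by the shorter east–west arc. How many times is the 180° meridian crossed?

Leg 1: -168.7° → +59.0°, shortest Δλ = -132.3° (west) — crosses 180°.
Leg 2: +59.0° → +164.3°, shortest Δλ = 105.3° (east) — does not cross 180°.
Total crossings: 1.

1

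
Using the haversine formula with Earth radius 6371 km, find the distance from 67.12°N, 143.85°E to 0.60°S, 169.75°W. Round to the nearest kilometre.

Δλ = -169.75 − 143.85 = -313.60°; wrapped into (−180°, 180°]: 46.40°.
Δφ = -0.60 − 67.12 = -67.72°.
a = sin²(Δφ/2) + cos φ₁ · cos φ₂ · sin²(Δλ/2) = 0.370768.
c = 2·atan2(√a, √(1−a)) = 1.30937 rad → d = 6371·c ≈ 8341.97 km.

8342 km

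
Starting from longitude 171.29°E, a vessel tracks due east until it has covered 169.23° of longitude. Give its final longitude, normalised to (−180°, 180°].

19.48°W

Start at +171.29°; shift +169.23° → +340.52°.
+340.52° lies outside (−180°, 180°]; subtract 360° → -19.48°.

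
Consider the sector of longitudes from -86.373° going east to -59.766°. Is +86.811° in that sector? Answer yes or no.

Band width going east from -86.373° to -59.766°: ((-59.766 − -86.373) mod 360) = 26.607°.
Offset of +86.811° east of the west edge: ((86.811 − -86.373) mod 360) = 173.184°.
173.184° > 26.607° ⇒ outside.

No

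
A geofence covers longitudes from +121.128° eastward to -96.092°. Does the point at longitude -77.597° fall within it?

Band width going east from +121.128° to -96.092°: ((-96.092 − 121.128) mod 360) = 142.780°.
Offset of -77.597° east of the west edge: ((-77.597 − 121.128) mod 360) = 161.275°.
161.275° > 142.780° ⇒ outside.

No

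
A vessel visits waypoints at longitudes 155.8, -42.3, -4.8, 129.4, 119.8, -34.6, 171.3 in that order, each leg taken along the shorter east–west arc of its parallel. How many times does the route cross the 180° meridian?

Leg 1: +155.8° → -42.3°, shortest Δλ = 161.9° (east) — crosses 180°.
Leg 2: -42.3° → -4.8°, shortest Δλ = 37.5° (east) — does not cross 180°.
Leg 3: -4.8° → +129.4°, shortest Δλ = 134.2° (east) — does not cross 180°.
Leg 4: +129.4° → +119.8°, shortest Δλ = -9.6° (west) — does not cross 180°.
Leg 5: +119.8° → -34.6°, shortest Δλ = -154.4° (west) — does not cross 180°.
Leg 6: -34.6° → +171.3°, shortest Δλ = -154.1° (west) — crosses 180°.
Total crossings: 2.

2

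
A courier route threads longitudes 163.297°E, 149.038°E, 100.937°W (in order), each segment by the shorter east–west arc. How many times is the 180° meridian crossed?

1

Leg 1: +163.297° → +149.038°, shortest Δλ = -14.259° (west) — does not cross 180°.
Leg 2: +149.038° → -100.937°, shortest Δλ = 110.025° (east) — crosses 180°.
Total crossings: 1.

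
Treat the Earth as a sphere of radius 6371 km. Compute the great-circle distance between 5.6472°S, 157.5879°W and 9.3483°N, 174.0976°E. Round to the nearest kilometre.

3553 km

Δλ = 174.0976 − -157.5879 = 331.6855°; wrapped into (−180°, 180°]: -28.3145°.
Δφ = 9.3483 − -5.6472 = 14.9955°.
a = sin²(Δφ/2) + cos φ₁ · cos φ₂ · sin²(Δλ/2) = 0.075767.
c = 2·atan2(√a, √(1−a)) = 0.55772 rad → d = 6371·c ≈ 3553.22 km.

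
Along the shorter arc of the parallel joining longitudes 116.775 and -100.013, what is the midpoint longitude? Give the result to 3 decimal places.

Signed shortest Δλ from +116.775° to -100.013° is +143.212°.
Midpoint longitude = +116.775° + (+143.212°)/2 = +116.775° + 71.606° = +188.381°.
Normalise into (−180°, 180°]: -171.619°.
(The naïve average (+116.775 + -100.013)/2 = 8.381° is on the wrong side of the globe.)

-171.619°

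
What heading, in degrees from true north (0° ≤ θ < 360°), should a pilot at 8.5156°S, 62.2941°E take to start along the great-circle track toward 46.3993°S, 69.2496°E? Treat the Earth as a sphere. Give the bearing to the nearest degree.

172°

Δλ = 69.2496 − 62.2941 = 6.9555°.
θ = atan2( sin Δλ · cos φ₂ , cos φ₁ · sin φ₂ − sin φ₁ · cos φ₂ · cos Δλ )
  = atan2(0.08351, -0.61481) = 172.265° → normalised to [0°, 360°): 172.265°.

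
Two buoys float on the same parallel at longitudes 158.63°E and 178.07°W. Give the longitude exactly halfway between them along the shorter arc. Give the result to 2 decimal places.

Signed shortest Δλ from +158.63° to -178.07° is +23.30°.
Midpoint longitude = +158.63° + (+23.30°)/2 = +158.63° + 11.65° = +170.28°.
(The naïve average (+158.63 + -178.07)/2 = -9.72° is on the wrong side of the globe.)

170.28°E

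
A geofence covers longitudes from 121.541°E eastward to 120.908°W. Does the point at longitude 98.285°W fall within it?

Band width going east from +121.541° to -120.908°: ((-120.908 − 121.541) mod 360) = 117.551°.
Offset of -98.285° east of the west edge: ((-98.285 − 121.541) mod 360) = 140.174°.
140.174° > 117.551° ⇒ outside.

No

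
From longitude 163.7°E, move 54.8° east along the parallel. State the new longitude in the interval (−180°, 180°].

141.5°W

Start at +163.7°; shift +54.8° → +218.5°.
+218.5° lies outside (−180°, 180°]; subtract 360° → -141.5°.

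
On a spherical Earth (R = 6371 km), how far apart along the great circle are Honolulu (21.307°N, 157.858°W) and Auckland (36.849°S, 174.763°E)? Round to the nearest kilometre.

Δλ = 174.763 − -157.858 = 332.621°; wrapped into (−180°, 180°]: -27.379°.
Δφ = -36.849 − 21.307 = -58.156°.
a = sin²(Δφ/2) + cos φ₁ · cos φ₂ · sin²(Δλ/2) = 0.277951.
c = 2·atan2(√a, √(1−a)) = 1.11063 rad → d = 6371·c ≈ 7075.82 km.

7076 km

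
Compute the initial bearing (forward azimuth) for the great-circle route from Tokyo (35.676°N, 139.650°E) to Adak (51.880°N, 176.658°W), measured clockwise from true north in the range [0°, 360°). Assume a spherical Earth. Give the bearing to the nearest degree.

Δλ = -176.658 − 139.650 = -316.308°; wrapped into (−180°, 180°]: 43.692°.
θ = atan2( sin Δλ · cos φ₂ , cos φ₁ · sin φ₂ − sin φ₁ · cos φ₂ · cos Δλ )
  = atan2(0.42643, 0.37876) = 48.388° → normalised to [0°, 360°): 48.388°.

48°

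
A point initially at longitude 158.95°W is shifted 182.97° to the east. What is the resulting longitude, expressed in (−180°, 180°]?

24.02°E

Start at -158.95°; shift +182.97° → +24.02°.
+24.02° already lies in (−180°, 180°].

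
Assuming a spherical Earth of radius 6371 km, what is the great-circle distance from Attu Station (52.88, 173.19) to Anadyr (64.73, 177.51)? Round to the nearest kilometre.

Δλ = 177.51 − 173.19 = 4.32°.
Δφ = 64.73 − 52.88 = 11.85°.
a = sin²(Δφ/2) + cos φ₁ · cos φ₂ · sin²(Δλ/2) = 0.011022.
c = 2·atan2(√a, √(1−a)) = 0.21036 rad → d = 6371·c ≈ 1340.18 km.

1340 km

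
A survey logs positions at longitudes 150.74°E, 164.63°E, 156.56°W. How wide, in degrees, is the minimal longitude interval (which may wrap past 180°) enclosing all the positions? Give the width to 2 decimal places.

52.70°

Sort the longitudes: -156.56°, +150.74°, +164.63°.
Eastward gaps between consecutive values (wrapping around): 307.30°, 13.89°, 38.81°.
Largest gap = 307.30° ⇒ minimal covering band is its complement: 360° − 307.30° = 52.70°.
Band runs from +150.74° eastward to -156.56°, crossing the antimeridian.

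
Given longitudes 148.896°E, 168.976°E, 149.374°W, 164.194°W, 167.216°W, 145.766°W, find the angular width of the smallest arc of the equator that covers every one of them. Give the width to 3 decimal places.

Sort the longitudes: -167.216°, -164.194°, -149.374°, -145.766°, +148.896°, +168.976°.
Eastward gaps between consecutive values (wrapping around): 3.022°, 14.820°, 3.608°, 294.662°, 20.080°, 23.808°.
Largest gap = 294.662° ⇒ minimal covering band is its complement: 360° − 294.662° = 65.338°.
Band runs from +148.896° eastward to -145.766°, crossing the antimeridian.

65.338°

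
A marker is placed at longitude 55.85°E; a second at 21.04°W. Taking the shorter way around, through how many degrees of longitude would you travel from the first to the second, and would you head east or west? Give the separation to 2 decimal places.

Raw difference: -21.04 − 55.85 = -76.89°.
Normalise into (−180°, 180°]: -76.89° stays -76.89°.
Negative ⇒ the second point lies to the west; separation 76.89°.

76.89° west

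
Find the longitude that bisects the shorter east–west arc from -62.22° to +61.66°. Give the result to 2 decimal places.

-0.28°

Signed shortest Δλ from -62.22° to +61.66° is +123.88°.
Midpoint longitude = -62.22° + (+123.88°)/2 = -62.22° + 61.94° = -0.28°.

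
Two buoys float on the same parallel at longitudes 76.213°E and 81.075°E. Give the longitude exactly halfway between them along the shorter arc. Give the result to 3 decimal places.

Signed shortest Δλ from +76.213° to +81.075° is +4.862°.
Midpoint longitude = +76.213° + (+4.862°)/2 = +76.213° + 2.431° = +78.644°.

78.644°E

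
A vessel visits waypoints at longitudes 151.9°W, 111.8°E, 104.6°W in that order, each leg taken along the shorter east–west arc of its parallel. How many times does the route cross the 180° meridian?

2

Leg 1: -151.9° → +111.8°, shortest Δλ = -96.3° (west) — crosses 180°.
Leg 2: +111.8° → -104.6°, shortest Δλ = 143.6° (east) — crosses 180°.
Total crossings: 2.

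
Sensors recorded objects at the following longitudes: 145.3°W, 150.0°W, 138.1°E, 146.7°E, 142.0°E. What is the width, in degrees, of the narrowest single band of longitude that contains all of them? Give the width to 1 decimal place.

76.6°

Sort the longitudes: -150.0°, -145.3°, +138.1°, +142.0°, +146.7°.
Eastward gaps between consecutive values (wrapping around): 4.7°, 283.4°, 3.9°, 4.7°, 63.3°.
Largest gap = 283.4° ⇒ minimal covering band is its complement: 360° − 283.4° = 76.6°.
Band runs from +138.1° eastward to -145.3°, crossing the antimeridian.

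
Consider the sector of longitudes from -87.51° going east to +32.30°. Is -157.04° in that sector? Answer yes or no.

No

Band width going east from -87.51° to +32.30°: ((32.30 − -87.51) mod 360) = 119.81°.
Offset of -157.04° east of the west edge: ((-157.04 − -87.51) mod 360) = 290.47°.
290.47° > 119.81° ⇒ outside.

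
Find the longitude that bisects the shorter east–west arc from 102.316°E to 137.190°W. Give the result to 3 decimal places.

Signed shortest Δλ from +102.316° to -137.190° is +120.494°.
Midpoint longitude = +102.316° + (+120.494°)/2 = +102.316° + 60.247° = +162.563°.
(The naïve average (+102.316 + -137.190)/2 = -17.437° is on the wrong side of the globe.)

162.563°E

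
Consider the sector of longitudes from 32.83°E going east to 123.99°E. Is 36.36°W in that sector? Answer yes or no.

No

Band width going east from +32.83° to +123.99°: ((123.99 − 32.83) mod 360) = 91.16°.
Offset of -36.36° east of the west edge: ((-36.36 − 32.83) mod 360) = 290.81°.
290.81° > 91.16° ⇒ outside.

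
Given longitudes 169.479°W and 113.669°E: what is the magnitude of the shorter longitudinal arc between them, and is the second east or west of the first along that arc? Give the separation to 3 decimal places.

Raw difference: 113.669 − -169.479 = 283.148°.
Normalise into (−180°, 180°]: 283.148° − 360° = -76.852°.
Negative ⇒ the second point lies to the west; separation 76.852°.

76.852° west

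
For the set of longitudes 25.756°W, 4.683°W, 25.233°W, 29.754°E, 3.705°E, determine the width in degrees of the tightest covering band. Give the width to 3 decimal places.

55.510°

Sort the longitudes: -25.756°, -25.233°, -4.683°, +3.705°, +29.754°.
Eastward gaps between consecutive values (wrapping around): 0.523°, 20.550°, 8.388°, 26.049°, 304.490°.
Largest gap = 304.490° ⇒ minimal covering band is its complement: 360° − 304.490° = 55.510°.
Band runs from -25.756° eastward to +29.754°.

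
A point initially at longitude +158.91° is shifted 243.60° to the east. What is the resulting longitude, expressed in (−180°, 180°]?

+42.51°

Start at +158.91°; shift +243.60° → +402.51°.
+402.51° lies outside (−180°, 180°]; subtract 360° → +42.51°.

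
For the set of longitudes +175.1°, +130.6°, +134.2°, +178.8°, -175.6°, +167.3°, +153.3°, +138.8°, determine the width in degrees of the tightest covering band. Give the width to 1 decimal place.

53.8°

Sort the longitudes: -175.6°, +130.6°, +134.2°, +138.8°, +153.3°, +167.3°, +175.1°, +178.8°.
Eastward gaps between consecutive values (wrapping around): 306.2°, 3.6°, 4.6°, 14.5°, 14.0°, 7.8°, 3.7°, 5.6°.
Largest gap = 306.2° ⇒ minimal covering band is its complement: 360° − 306.2° = 53.8°.
Band runs from +130.6° eastward to -175.6°, crossing the antimeridian.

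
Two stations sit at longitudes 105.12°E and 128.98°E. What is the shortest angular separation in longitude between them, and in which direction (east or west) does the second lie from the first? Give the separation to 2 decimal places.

23.86° east

Raw difference: 128.98 − 105.12 = 23.86°.
Normalise into (−180°, 180°]: 23.86° stays 23.86°.
Positive ⇒ the second point lies to the east; separation 23.86°.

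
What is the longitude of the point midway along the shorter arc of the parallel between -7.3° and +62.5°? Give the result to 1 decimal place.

Signed shortest Δλ from -7.3° to +62.5° is +69.8°.
Midpoint longitude = -7.3° + (+69.8°)/2 = -7.3° + 34.9° = +27.6°.

+27.6°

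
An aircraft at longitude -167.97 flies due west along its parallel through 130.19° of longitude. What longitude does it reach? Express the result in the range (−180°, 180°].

+61.84°

Start at -167.97°; shift −130.19° → -298.16°.
-298.16° lies outside (−180°, 180°]; add 360° → +61.84°.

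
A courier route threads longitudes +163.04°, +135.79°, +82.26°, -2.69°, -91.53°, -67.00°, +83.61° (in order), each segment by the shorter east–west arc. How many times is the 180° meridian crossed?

Leg 1: +163.04° → +135.79°, shortest Δλ = -27.25° (west) — does not cross 180°.
Leg 2: +135.79° → +82.26°, shortest Δλ = -53.53° (west) — does not cross 180°.
Leg 3: +82.26° → -2.69°, shortest Δλ = -84.95° (west) — does not cross 180°.
Leg 4: -2.69° → -91.53°, shortest Δλ = -88.84° (west) — does not cross 180°.
Leg 5: -91.53° → -67.00°, shortest Δλ = 24.53° (east) — does not cross 180°.
Leg 6: -67.00° → +83.61°, shortest Δλ = 150.61° (east) — does not cross 180°.
Total crossings: 0.

0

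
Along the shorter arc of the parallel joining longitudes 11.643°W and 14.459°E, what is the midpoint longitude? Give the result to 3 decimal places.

Signed shortest Δλ from -11.643° to +14.459° is +26.102°.
Midpoint longitude = -11.643° + (+26.102°)/2 = -11.643° + 13.051° = +1.408°.

1.408°E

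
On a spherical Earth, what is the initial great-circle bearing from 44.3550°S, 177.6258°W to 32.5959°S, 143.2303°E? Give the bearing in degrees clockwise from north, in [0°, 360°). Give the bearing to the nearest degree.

Δλ = 143.2303 − -177.6258 = 320.8561°; wrapped into (−180°, 180°]: -39.1439°.
θ = atan2( sin Δλ · cos φ₂ , cos φ₁ · sin φ₂ − sin φ₁ · cos φ₂ · cos Δλ )
  = atan2(-0.53184, 0.07161) = -82.332° → normalised to [0°, 360°): 277.668°.

278°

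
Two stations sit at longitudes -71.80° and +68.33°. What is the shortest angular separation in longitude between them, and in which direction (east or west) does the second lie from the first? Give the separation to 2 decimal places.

140.13° east

Raw difference: 68.33 − -71.80 = 140.13°.
Normalise into (−180°, 180°]: 140.13° stays 140.13°.
Positive ⇒ the second point lies to the east; separation 140.13°.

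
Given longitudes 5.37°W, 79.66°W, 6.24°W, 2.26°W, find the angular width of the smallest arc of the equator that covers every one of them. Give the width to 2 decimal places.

77.40°

Sort the longitudes: -79.66°, -6.24°, -5.37°, -2.26°.
Eastward gaps between consecutive values (wrapping around): 73.42°, 0.87°, 3.11°, 282.60°.
Largest gap = 282.60° ⇒ minimal covering band is its complement: 360° − 282.60° = 77.40°.
Band runs from -79.66° eastward to -2.26°.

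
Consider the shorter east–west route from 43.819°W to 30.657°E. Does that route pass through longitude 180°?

Signed shortest Δλ = ((30.657 − -43.819 + 180) mod 360) − 180 = 74.476°.
Going east by 74.476° from -43.819° reaches +30.657° without touching 180°.

No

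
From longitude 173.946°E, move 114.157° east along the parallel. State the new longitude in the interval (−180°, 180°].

71.897°W

Start at +173.946°; shift +114.157° → +288.103°.
+288.103° lies outside (−180°, 180°]; subtract 360° → -71.897°.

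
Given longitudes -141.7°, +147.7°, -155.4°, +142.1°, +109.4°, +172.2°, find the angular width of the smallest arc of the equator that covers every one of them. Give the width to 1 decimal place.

108.9°

Sort the longitudes: -155.4°, -141.7°, +109.4°, +142.1°, +147.7°, +172.2°.
Eastward gaps between consecutive values (wrapping around): 13.7°, 251.1°, 32.7°, 5.6°, 24.5°, 32.4°.
Largest gap = 251.1° ⇒ minimal covering band is its complement: 360° − 251.1° = 108.9°.
Band runs from +109.4° eastward to -141.7°, crossing the antimeridian.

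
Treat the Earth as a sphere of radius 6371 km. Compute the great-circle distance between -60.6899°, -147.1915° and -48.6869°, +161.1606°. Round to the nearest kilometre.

Δλ = 161.1606 − -147.1915 = 308.3521°; wrapped into (−180°, 180°]: -51.6479°.
Δφ = -48.6869 − -60.6899 = 12.0030°.
a = sin²(Δφ/2) + cos φ₁ · cos φ₂ · sin²(Δλ/2) = 0.072256.
c = 2·atan2(√a, √(1−a)) = 0.54430 rad → d = 6371·c ≈ 3467.76 km.

3468 km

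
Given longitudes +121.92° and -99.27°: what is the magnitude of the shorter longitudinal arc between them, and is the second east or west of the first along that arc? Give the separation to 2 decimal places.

Raw difference: -99.27 − 121.92 = -221.19°.
Normalise into (−180°, 180°]: -221.19° + 360° = 138.81°.
Positive ⇒ the second point lies to the east; separation 138.81°.

138.81° east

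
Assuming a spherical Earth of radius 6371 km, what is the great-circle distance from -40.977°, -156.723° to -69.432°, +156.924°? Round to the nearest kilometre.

4131 km

Δλ = 156.924 − -156.723 = 313.647°; wrapped into (−180°, 180°]: -46.353°.
Δφ = -69.432 − -40.977 = -28.455°.
a = sin²(Δφ/2) + cos φ₁ · cos φ₂ · sin²(Δλ/2) = 0.101488.
c = 2·atan2(√a, √(1−a)) = 0.64844 rad → d = 6371·c ≈ 4131.23 km.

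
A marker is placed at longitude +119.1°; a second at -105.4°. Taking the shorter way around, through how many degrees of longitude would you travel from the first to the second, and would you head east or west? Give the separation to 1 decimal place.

135.5° east

Raw difference: -105.4 − 119.1 = -224.5°.
Normalise into (−180°, 180°]: -224.5° + 360° = 135.5°.
Positive ⇒ the second point lies to the east; separation 135.5°.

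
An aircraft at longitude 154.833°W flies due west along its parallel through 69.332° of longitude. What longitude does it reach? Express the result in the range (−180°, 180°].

135.835°E

Start at -154.833°; shift −69.332° → -224.165°.
-224.165° lies outside (−180°, 180°]; add 360° → +135.835°.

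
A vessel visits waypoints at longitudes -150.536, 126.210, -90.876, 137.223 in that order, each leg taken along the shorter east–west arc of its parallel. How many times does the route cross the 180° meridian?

Leg 1: -150.536° → +126.210°, shortest Δλ = -83.254° (west) — crosses 180°.
Leg 2: +126.210° → -90.876°, shortest Δλ = 142.914° (east) — crosses 180°.
Leg 3: -90.876° → +137.223°, shortest Δλ = -131.901° (west) — crosses 180°.
Total crossings: 3.

3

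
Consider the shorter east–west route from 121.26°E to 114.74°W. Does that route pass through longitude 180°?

Naïve |-114.74 − 121.26| = 236.0° > 180°, so the shorter arc goes the other way round — across 180°.
Signed shortest Δλ = ((-114.74 − 121.26 + 180) mod 360) − 180 = 124.0°.
Going east by 124.0° from +121.26° passes through 180° before reaching -114.74°.

Yes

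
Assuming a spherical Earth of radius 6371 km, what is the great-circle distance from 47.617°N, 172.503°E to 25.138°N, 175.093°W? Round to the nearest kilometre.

2727 km

Δλ = -175.093 − 172.503 = -347.596°; wrapped into (−180°, 180°]: 12.404°.
Δφ = 25.138 − 47.617 = -22.479°.
a = sin²(Δφ/2) + cos φ₁ · cos φ₂ · sin²(Δλ/2) = 0.045112.
c = 2·atan2(√a, √(1−a)) = 0.42805 rad → d = 6371·c ≈ 2727.13 km.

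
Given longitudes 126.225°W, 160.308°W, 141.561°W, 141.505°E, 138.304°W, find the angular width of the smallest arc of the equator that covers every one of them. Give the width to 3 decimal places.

Sort the longitudes: -160.308°, -141.561°, -138.304°, -126.225°, +141.505°.
Eastward gaps between consecutive values (wrapping around): 18.747°, 3.257°, 12.079°, 267.730°, 58.187°.
Largest gap = 267.730° ⇒ minimal covering band is its complement: 360° − 267.730° = 92.270°.
Band runs from +141.505° eastward to -126.225°, crossing the antimeridian.

92.270°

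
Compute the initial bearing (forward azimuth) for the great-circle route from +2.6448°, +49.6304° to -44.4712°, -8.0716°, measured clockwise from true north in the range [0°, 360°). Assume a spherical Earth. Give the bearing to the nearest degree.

Δλ = -8.0716 − 49.6304 = -57.7020°.
θ = atan2( sin Δλ · cos φ₂ , cos φ₁ · sin φ₂ − sin φ₁ · cos φ₂ · cos Δλ )
  = atan2(-0.60319, -0.71740) = -139.943° → normalised to [0°, 360°): 220.057°.

220°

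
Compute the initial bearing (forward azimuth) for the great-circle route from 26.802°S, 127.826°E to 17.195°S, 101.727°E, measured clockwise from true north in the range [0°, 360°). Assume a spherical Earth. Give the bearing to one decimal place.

Δλ = 101.727 − 127.826 = -26.099°.
θ = atan2( sin Δλ · cos φ₂ , cos φ₁ · sin φ₂ − sin φ₁ · cos φ₂ · cos Δλ )
  = atan2(-0.42026, 0.12297) = -73.691° → normalised to [0°, 360°): 286.309°.

286.3°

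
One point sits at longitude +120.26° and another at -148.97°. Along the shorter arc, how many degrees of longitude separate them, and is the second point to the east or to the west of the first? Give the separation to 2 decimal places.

90.77° east

Raw difference: -148.97 − 120.26 = -269.23°.
Normalise into (−180°, 180°]: -269.23° + 360° = 90.77°.
Positive ⇒ the second point lies to the east; separation 90.77°.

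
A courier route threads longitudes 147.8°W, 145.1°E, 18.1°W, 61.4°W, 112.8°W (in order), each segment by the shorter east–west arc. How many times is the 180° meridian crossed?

Leg 1: -147.8° → +145.1°, shortest Δλ = -67.1° (west) — crosses 180°.
Leg 2: +145.1° → -18.1°, shortest Δλ = -163.2° (west) — does not cross 180°.
Leg 3: -18.1° → -61.4°, shortest Δλ = -43.3° (west) — does not cross 180°.
Leg 4: -61.4° → -112.8°, shortest Δλ = -51.4° (west) — does not cross 180°.
Total crossings: 1.

1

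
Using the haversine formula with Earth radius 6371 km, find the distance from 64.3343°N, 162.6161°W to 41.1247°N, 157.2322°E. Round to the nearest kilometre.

Δλ = 157.2322 − -162.6161 = 319.8483°; wrapped into (−180°, 180°]: -40.1517°.
Δφ = 41.1247 − 64.3343 = -23.2096°.
a = sin²(Δφ/2) + cos φ₁ · cos φ₂ · sin²(Δλ/2) = 0.078909.
c = 2·atan2(√a, √(1−a)) = 0.56948 rad → d = 6371·c ≈ 3628.14 km.

3628 km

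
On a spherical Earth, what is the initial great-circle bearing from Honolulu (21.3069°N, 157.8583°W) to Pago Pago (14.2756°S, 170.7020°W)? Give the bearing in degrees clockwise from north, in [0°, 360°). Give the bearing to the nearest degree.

201°

Δλ = -170.7020 − -157.8583 = -12.8437°.
θ = atan2( sin Δλ · cos φ₂ , cos φ₁ · sin φ₂ − sin φ₁ · cos φ₂ · cos Δλ )
  = atan2(-0.21543, -0.57306) = -159.398° → normalised to [0°, 360°): 200.602°.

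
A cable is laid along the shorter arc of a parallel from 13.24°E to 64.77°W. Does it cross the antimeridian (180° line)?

No

Signed shortest Δλ = ((-64.77 − 13.24 + 180) mod 360) − 180 = -78.01°.
Going west by 78.01° from +13.24° reaches -64.77° without touching 180°.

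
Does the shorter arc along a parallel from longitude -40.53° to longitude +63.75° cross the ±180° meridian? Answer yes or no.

Signed shortest Δλ = ((63.75 − -40.53 + 180) mod 360) − 180 = 104.28°.
Going east by 104.28° from -40.53° reaches +63.75° without touching 180°.

No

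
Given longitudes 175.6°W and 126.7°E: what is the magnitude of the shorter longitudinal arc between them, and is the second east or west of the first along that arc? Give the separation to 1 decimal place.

57.7° west

Raw difference: 126.7 − -175.6 = 302.3°.
Normalise into (−180°, 180°]: 302.3° − 360° = -57.7°.
Negative ⇒ the second point lies to the west; separation 57.7°.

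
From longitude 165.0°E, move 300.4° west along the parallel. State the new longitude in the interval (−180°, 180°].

135.4°W

Start at +165.0°; shift −300.4° → -135.4°.
-135.4° already lies in (−180°, 180°].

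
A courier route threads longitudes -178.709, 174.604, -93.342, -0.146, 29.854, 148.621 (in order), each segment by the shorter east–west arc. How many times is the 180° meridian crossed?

2

Leg 1: -178.709° → +174.604°, shortest Δλ = -6.687° (west) — crosses 180°.
Leg 2: +174.604° → -93.342°, shortest Δλ = 92.054° (east) — crosses 180°.
Leg 3: -93.342° → -0.146°, shortest Δλ = 93.196° (east) — does not cross 180°.
Leg 4: -0.146° → +29.854°, shortest Δλ = 30.0° (east) — does not cross 180°.
Leg 5: +29.854° → +148.621°, shortest Δλ = 118.767° (east) — does not cross 180°.
Total crossings: 2.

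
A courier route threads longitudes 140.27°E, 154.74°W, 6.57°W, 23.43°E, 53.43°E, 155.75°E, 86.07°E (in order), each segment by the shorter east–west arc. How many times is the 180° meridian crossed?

1

Leg 1: +140.27° → -154.74°, shortest Δλ = 64.99° (east) — crosses 180°.
Leg 2: -154.74° → -6.57°, shortest Δλ = 148.17° (east) — does not cross 180°.
Leg 3: -6.57° → +23.43°, shortest Δλ = 30.0° (east) — does not cross 180°.
Leg 4: +23.43° → +53.43°, shortest Δλ = 30.0° (east) — does not cross 180°.
Leg 5: +53.43° → +155.75°, shortest Δλ = 102.32° (east) — does not cross 180°.
Leg 6: +155.75° → +86.07°, shortest Δλ = -69.68° (west) — does not cross 180°.
Total crossings: 1.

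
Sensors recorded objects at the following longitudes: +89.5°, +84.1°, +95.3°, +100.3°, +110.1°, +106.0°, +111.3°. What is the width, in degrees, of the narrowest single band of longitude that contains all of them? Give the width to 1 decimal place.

Sort the longitudes: +84.1°, +89.5°, +95.3°, +100.3°, +106.0°, +110.1°, +111.3°.
Eastward gaps between consecutive values (wrapping around): 5.4°, 5.8°, 5.0°, 5.7°, 4.1°, 1.2°, 332.8°.
Largest gap = 332.8° ⇒ minimal covering band is its complement: 360° − 332.8° = 27.2°.
Band runs from +84.1° eastward to +111.3°.

27.2°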